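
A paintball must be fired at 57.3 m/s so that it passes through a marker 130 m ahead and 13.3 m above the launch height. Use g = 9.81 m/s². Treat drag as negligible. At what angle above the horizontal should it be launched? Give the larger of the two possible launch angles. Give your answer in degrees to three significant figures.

78.3°

Trajectory: y = x tanθ − g x² (1 + tan²θ)/(2v₀²). With x = 130, y = 13.3, v₀ = 57.3, g = 9.81:
25.25 tan²θ − 130 tanθ + (38.55) = 0.
tanθ = [130 ± √(130² − 4 × 25.25 × (38.55))] / (2 × 25.25) = (130 ± 114.0) / 50.49, giving tanθ = 0.3159 or 4.833.
θ = 17.53° or 78.31°; the larger is 78.31°.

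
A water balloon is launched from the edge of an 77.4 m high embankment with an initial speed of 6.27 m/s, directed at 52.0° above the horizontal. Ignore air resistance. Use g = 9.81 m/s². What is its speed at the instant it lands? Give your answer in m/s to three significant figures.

Horizontal component vₓ = 6.270 cos 52.0° = 3.860 m/s; vertical v_y0 = 6.270 sin 52.0° = 4.941 m/s.
With up positive and y = 0 at the ground: y(t) = 77.4 + (4.941) t − 4.905 t². Setting y = 0 and taking the positive root: t = [4.941 + √(4.941² + 2·9.81·77.4)] / 9.81 = (4.941 + 39.28) / 9.81 = 4.508 s.
Vertical velocity at impact: v_y = v_y0 − g t = 4.941 − 9.81 × 4.508 = −39.28 m/s.
Speed: |v| = √(vₓ² + v_y²) = √(3.860² + 39.28²) = 39.47 m/s.

39.5 m/s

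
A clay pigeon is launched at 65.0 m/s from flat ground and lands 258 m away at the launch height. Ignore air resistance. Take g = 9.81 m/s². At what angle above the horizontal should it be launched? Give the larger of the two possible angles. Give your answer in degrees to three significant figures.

71.6°

R = v₀² sin 2θ / g gives sin 2θ = gR/v₀² = 9.81·258/65.0² = 0.5990.
2θ = 36.80° or 180° − 36.80° = 143.2°, so θ = 18.40° or 71.60°.
The larger angle is 71.60°.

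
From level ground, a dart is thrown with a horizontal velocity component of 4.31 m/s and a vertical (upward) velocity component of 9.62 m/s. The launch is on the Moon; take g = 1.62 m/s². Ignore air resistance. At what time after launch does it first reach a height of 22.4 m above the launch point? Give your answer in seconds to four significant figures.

3.180 s

Set y = v_y0 t − ½ g t² = 22.4: 0.8100 t² − 9.620 t + 22.4 = 0.
t = [9.620 ± √(9.620² − 2·1.62·22.4)] / 1.62 = (9.620 ± 4.469) / 1.62, so t = 3.180 s or t = 8.697 s.
The first (ascending) time is 3.180 s.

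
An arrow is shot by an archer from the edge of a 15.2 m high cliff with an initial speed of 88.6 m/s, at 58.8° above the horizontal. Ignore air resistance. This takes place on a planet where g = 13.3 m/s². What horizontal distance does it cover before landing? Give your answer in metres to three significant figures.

532 m

Resolve: vₓ = 88.60 cos 58.8° = 45.90 m/s and v_y0 = 88.60 sin 58.8° = 75.79 m/s.
With up positive and y = 0 at the ground: y(t) = 15.2 + (75.79) t − 6.650 t². Setting y = 0 and taking the positive root: t = [75.79 + √(75.79² + 2·13.3·15.2)] / 13.3 = (75.79 + 78.41) / 13.3 = 11.59 s.
Horizontal distance: R = vₓ t = 45.90 × 11.59 = 532.1 m.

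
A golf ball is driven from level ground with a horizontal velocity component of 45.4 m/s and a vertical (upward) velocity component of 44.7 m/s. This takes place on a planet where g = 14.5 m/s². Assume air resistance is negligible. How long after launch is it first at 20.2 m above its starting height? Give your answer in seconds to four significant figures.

0.4910 s

Height y(t) = 44.70 t − 7.250 t² = 20.2 gives 7.250 t² − 44.70 t + 20.2 = 0.
Quadratic formula: t = (44.70 ± √1412.3) / 14.5 = (44.70 ± 37.58) / 14.5 → t = 0.4910 s or 5.675 s.
The first (ascending) time is 0.4910 s.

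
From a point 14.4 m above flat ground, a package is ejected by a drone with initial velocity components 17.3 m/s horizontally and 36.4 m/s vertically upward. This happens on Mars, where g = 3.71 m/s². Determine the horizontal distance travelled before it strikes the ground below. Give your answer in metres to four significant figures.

346.2 m

The projectile lands when y = 14.4 + (36.40) t − ½·3.71·t² = 0. Positive root: t = (36.40 + √(36.40² + 2·3.71·14.4)) / 3.71 = (36.40 + 37.84) / 3.71 = 20.01 s.
Horizontal distance: R = vₓ t = 17.30 × 20.01 = 346.2 m.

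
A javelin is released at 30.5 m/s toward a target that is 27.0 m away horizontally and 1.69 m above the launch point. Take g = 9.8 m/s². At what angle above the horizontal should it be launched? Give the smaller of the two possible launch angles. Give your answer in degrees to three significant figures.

11.9°

Trajectory: y = x tanθ − g x² (1 + tan²θ)/(2v₀²). With x = 27.0, y = 1.69, v₀ = 30.5, g = 9.80:
3.840 tan²θ − 27.0 tanθ + (5.530) = 0.
tanθ = [27.0 ± √(27.0² − 4 × 3.840 × (5.530))] / (2 × 3.840) = (27.0 ± 25.38) / 7.680, giving tanθ = 0.2112 or 6.820.
θ = 11.92° or 81.66°; the smaller is 11.92°.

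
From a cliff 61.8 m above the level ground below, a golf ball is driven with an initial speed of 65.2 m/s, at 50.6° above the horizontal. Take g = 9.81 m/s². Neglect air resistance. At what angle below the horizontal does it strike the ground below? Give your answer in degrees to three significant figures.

56.0°

Resolve: vₓ = 65.20 cos 50.6° = 41.38 m/s and v_y0 = 65.20 sin 50.6° = 50.38 m/s.
The projectile lands when y = 61.8 + (50.38) t − ½·9.81·t² = 0. Positive root: t = (50.38 + √(50.38² + 2·9.81·61.8)) / 9.81 = (50.38 + 61.24) / 9.81 = 11.38 s.
At impact: v_y = v_y0 − g t = −61.24 m/s; vₓ = 41.38 m/s.
Angle below horizontal: arctan(|v_y|/vₓ) = arctan(61.24/41.38) = 55.95°.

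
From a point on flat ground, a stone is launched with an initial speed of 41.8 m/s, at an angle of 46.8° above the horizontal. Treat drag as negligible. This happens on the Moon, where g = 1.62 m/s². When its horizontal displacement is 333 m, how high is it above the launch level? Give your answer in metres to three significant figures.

245 m

vₓ = 41.80 cos 46.8° = 28.61 m/s; v_y0 = 41.80 sin 46.8° = 30.47 m/s.
x = vₓ t ⇒ t = 333/28.61 = 11.64 s.
Height: y = v_y0 t − ½ g t² = 30.47 × 11.64 − 0.8100 × 11.64² = 354.6 − 109.7 = 244.9 m.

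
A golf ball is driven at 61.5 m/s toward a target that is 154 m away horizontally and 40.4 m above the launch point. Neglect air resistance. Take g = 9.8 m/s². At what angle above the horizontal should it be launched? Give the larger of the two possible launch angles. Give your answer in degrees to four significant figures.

77.46°

Trajectory: y = x tanθ − g x² (1 + tan²θ)/(2v₀²). With x = 154, y = 40.4, v₀ = 61.5, g = 9.80:
30.72 tan²θ − 154 tanθ + (71.12) = 0.
tanθ = [154 ± √(154² − 4 × 30.72 × (71.12))] / (2 × 30.72) = (154 ± 122.4) / 61.45, giving tanθ = 0.5147 or 4.498.
θ = 27.24° or 77.46°; the larger is 77.46°.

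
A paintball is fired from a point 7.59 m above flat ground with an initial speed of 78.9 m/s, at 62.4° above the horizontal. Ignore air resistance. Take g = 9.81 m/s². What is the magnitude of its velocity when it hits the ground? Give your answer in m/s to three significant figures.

Resolve: vₓ = 78.90 cos 62.4° = 36.55 m/s and v_y0 = 78.90 sin 62.4° = 69.92 m/s.
The projectile lands when y = 7.59 + (69.92) t − ½·9.81·t² = 0. Positive root: t = (69.92 + √(69.92² + 2·9.81·7.59)) / 9.81 = (69.92 + 70.98) / 9.81 = 14.36 s.
Vertical velocity at impact: v_y = v_y0 − g t = 69.92 − 9.81 × 14.36 = −70.98 m/s.
Speed: |v| = √(vₓ² + v_y²) = √(36.55² + 70.98²) = 79.84 m/s.

79.8 m/s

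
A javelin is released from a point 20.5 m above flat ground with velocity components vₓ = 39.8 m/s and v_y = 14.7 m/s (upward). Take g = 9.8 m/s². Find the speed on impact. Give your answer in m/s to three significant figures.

46.9 m/s

With up positive and y = 0 at the ground: y(t) = 20.5 + (14.70) t − 4.900 t². Setting y = 0 and taking the positive root: t = [14.70 + √(14.70² + 2·9.80·20.5)] / 9.80 = (14.70 + 24.86) / 9.80 = 4.036 s.
Vertical velocity at impact: v_y = v_y0 − g t = 14.70 − 9.80 × 4.036 = −24.86 m/s.
Speed: |v| = √(vₓ² + v_y²) = √(39.80² + 24.86²) = 46.92 m/s.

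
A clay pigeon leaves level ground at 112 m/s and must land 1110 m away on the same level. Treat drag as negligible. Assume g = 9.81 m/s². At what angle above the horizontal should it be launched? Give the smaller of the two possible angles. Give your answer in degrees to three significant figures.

Level-ground range R = v₀² sin(2θ)/g ⇒ sin(2θ) = gR/v₀² = 9.81 × 1110 / 112² = 0.8681.
2θ = 60.24° or 180° − 60.24° = 119.8°, so θ = 30.12° or 59.88°.
The smaller angle is 30.12°.

30.1°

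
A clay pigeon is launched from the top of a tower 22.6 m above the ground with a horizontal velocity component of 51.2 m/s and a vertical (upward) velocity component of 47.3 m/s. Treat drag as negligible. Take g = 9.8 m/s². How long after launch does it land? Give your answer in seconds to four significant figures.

10.11 s

The projectile lands when y = 22.6 + (47.30) t − ½·9.80·t² = 0. Positive root: t = (47.30 + √(47.30² + 2·9.80·22.6)) / 9.80 = (47.30 + 51.77) / 9.80 = 10.11 s.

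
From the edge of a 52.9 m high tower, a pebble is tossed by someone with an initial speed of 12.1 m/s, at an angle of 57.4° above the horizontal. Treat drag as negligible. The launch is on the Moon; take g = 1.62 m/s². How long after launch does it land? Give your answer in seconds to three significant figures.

Resolve: vₓ = 12.10 cos 57.4° = 6.519 m/s and v_y0 = 12.10 sin 57.4° = 10.19 m/s.
Vertical motion (up positive, ground at y = 0): 0.8100 t² − (10.19) t − 52.9 = 0, so t = (10.19 + √(10.19² + 2·1.62·52.9)) / 1.62 = (10.19 + 16.59) / 1.62 = 16.53 s.

16.5 s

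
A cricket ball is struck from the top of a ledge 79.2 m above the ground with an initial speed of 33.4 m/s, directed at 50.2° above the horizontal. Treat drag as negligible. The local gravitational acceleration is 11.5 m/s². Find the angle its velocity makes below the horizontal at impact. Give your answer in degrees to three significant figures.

Horizontal component vₓ = 33.40 cos 50.2° = 21.38 m/s; vertical v_y0 = 33.40 sin 50.2° = 25.66 m/s.
With up positive and y = 0 at the ground: y(t) = 79.2 + (25.66) t − 5.750 t². Setting y = 0 and taking the positive root: t = [25.66 + √(25.66² + 2·11.5·79.2)] / 11.5 = (25.66 + 49.80) / 11.5 = 6.562 s.
At impact: v_y = v_y0 − g t = −49.80 m/s; vₓ = 21.38 m/s.
Angle below horizontal: arctan(|v_y|/vₓ) = arctan(49.80/21.38) = 66.77°.

66.8°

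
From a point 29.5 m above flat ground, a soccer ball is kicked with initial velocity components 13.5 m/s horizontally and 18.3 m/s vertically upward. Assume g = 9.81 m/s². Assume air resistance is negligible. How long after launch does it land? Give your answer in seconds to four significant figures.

4.947 s

The projectile lands when y = 29.5 + (18.30) t − ½·9.81·t² = 0. Positive root: t = (18.30 + √(18.30² + 2·9.81·29.5)) / 9.81 = (18.30 + 30.23) / 9.81 = 4.947 s.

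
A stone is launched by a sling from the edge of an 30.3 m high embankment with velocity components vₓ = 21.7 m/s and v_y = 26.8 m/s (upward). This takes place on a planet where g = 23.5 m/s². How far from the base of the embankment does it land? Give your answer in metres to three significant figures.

67.5 m

Vertical motion (up positive, ground at y = 0): 11.75 t² − (26.80) t − 30.3 = 0, so t = (26.80 + √(26.80² + 2·23.5·30.3)) / 23.5 = (26.80 + 46.29) / 23.5 = 3.110 s.
Horizontal distance: R = vₓ t = 21.70 × 3.110 = 67.49 m.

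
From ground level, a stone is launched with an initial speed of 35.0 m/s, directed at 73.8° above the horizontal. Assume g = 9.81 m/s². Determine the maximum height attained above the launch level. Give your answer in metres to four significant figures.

Components: vₓ = 35.00 cos 73.8° = 9.765 m/s, v_y0 = 35.00 sin 73.8° = 33.61 m/s.
Maximum height: H = v_y0² / (2g) = 33.61² / (2 × 9.81) = 57.58 m.

57.58 m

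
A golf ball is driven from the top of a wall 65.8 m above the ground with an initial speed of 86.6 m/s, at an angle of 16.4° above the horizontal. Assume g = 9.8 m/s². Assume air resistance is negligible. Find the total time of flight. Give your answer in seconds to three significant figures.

Horizontal component vₓ = 86.60 cos 16.4° = 83.08 m/s; vertical v_y0 = 86.60 sin 16.4° = 24.45 m/s.
The projectile lands when y = 65.8 + (24.45) t − ½·9.80·t² = 0. Positive root: t = (24.45 + √(24.45² + 2·9.80·65.8)) / 9.80 = (24.45 + 43.45) / 9.80 = 6.928 s.

6.93 s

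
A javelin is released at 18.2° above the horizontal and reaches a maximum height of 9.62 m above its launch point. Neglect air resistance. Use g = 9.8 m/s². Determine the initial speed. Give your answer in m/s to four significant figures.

At the peak v_y = 0, so v_y0 = √(2gH) = √(2 × 9.80 × 9.62) = 13.73 m/s.
v_y0 = v₀ sin θ ⇒ v₀ = 13.73 / sin 18.2° = 43.96 m/s.

43.96 m/s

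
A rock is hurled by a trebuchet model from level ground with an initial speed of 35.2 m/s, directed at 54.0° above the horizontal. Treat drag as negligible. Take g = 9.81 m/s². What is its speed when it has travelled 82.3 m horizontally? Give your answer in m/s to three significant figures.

Components: vₓ = 35.20 cos 54.0° = 20.69 m/s, v_y0 = 35.20 sin 54.0° = 28.48 m/s.
x = vₓ t ⇒ t = 82.3/20.69 = 3.978 s.
Vertical velocity there: v_y = v_y0 − g t = 28.48 − 9.81 × 3.978 = −10.54 m/s.
Speed: √(vₓ² + v_y²) = √(20.69² + 10.54²) = 23.22 m/s.

23.2 m/s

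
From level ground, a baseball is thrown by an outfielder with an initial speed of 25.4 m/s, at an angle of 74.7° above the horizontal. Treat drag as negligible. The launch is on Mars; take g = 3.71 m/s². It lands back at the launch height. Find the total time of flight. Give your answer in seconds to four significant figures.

13.21 s

Resolve: vₓ = 25.40 cos 74.7° = 6.702 m/s and v_y0 = 25.40 sin 74.7° = 24.50 m/s.
It returns to y = 0 when t = 2 v_y0 / g = 2(24.50)/3.71 = 13.21 s.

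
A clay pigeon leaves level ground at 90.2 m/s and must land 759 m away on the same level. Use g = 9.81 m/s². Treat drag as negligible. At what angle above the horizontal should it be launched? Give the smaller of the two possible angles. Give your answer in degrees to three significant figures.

From R = (v₀²/g) sin 2θ: sin 2θ = 9.81 × 759 / 8136.0 = 0.9152.
2θ = 66.23° or 180° − 66.23° = 113.8°, so θ = 33.11° or 56.89°.
The smaller angle is 33.11°.

33.1°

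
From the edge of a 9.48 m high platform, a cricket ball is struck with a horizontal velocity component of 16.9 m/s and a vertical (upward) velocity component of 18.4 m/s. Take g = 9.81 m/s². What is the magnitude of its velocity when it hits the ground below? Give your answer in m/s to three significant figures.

The projectile lands when y = 9.48 + (18.40) t − ½·9.81·t² = 0. Positive root: t = (18.40 + √(18.40² + 2·9.81·9.48)) / 9.81 = (18.40 + 22.90) / 9.81 = 4.210 s.
Vertical velocity at impact: v_y = v_y0 − g t = 18.40 − 9.81 × 4.210 = −22.90 m/s.
Speed: |v| = √(vₓ² + v_y²) = √(16.90² + 22.90²) = 28.46 m/s.

28.5 m/s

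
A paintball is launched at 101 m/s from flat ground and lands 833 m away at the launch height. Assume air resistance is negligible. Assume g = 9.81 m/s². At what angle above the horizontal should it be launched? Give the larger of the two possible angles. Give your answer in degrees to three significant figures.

63.4°

Level-ground range R = v₀² sin(2θ)/g ⇒ sin(2θ) = gR/v₀² = 9.81 × 833 / 101² = 0.8011.
2θ = 53.23° or 180° − 53.23° = 126.8°, so θ = 26.62° or 63.38°.
The larger angle is 63.38°.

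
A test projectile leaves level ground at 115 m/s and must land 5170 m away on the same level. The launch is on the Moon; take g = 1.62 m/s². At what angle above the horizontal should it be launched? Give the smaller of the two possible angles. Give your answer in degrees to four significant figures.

R = v₀² sin 2θ / g gives sin 2θ = gR/v₀² = 1.62·5170/115² = 0.6333.
2θ = 39.29° or 180° − 39.29° = 140.7°, so θ = 19.65° or 70.35°.
The smaller angle is 19.65°.

19.65°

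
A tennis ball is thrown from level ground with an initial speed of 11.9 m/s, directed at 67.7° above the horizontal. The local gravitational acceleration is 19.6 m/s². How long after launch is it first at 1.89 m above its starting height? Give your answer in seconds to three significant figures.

0.211 s

Components: vₓ = 11.90 cos 67.7° = 4.516 m/s, v_y0 = 11.90 sin 67.7° = 11.01 m/s.
Set y = v_y0 t − ½ g t² = 1.89: 9.800 t² − 11.01 t + 1.89 = 0.
t = [11.01 ± √(11.01² − 2·19.6·1.89)] / 19.6 = (11.01 ± 6.865) / 19.6, so t = 0.2115 s or t = 0.9120 s.
The first (ascending) time is 0.2115 s.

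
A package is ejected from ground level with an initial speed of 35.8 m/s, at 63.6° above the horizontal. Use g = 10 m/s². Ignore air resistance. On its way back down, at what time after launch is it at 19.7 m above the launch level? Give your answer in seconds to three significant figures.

5.73 s

Resolve: vₓ = 35.80 cos 63.6° = 15.92 m/s and v_y0 = 35.80 sin 63.6° = 32.07 m/s.
Height y(t) = 32.07 t − 5.000 t² = 19.7 gives 5.000 t² − 32.07 t + 19.7 = 0.
Quadratic formula: t = (32.07 ± √634.26) / 10.0 = (32.07 ± 25.18) / 10.0 → t = 0.6882 s or 5.725 s.
The descending-branch root is 5.725 s.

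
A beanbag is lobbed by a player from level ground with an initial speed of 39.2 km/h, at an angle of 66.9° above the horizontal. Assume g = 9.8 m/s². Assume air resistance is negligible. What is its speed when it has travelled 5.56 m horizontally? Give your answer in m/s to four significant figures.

Convert: 39.2 km/h = 39.2/3.6 = 10.89 m/s.
Horizontal component vₓ = 10.89 cos 66.9° = 4.272 m/s; vertical v_y0 = 10.89 sin 66.9° = 10.02 m/s.
Time to reach x = 5.56 m: t = x/vₓ = 5.56/4.272 = 1.301 s.
Vertical velocity there: v_y = v_y0 − g t = 10.02 − 9.80 × 1.301 = −2.739 m/s.
Speed: √(vₓ² + v_y²) = √(4.272² + 2.739²) = 5.074 m/s.

5.074 m/s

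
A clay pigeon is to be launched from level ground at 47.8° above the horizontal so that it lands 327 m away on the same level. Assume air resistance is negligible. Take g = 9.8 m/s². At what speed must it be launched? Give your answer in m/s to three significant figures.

56.7 m/s

On level ground R = v₀² sin 2θ / g ⇒ v₀ = √(gR / sin 2θ).
v₀ = √(9.80 × 327 / sin 95.60°) = √(3205 / 0.9952) = √3220.0 = 56.74 m/s.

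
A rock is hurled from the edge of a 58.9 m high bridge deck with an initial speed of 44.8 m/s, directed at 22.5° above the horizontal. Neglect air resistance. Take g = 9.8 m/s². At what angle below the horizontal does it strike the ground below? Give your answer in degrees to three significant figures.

42.6°

Horizontal component vₓ = 44.80 cos 22.5° = 41.39 m/s; vertical v_y0 = 44.80 sin 22.5° = 17.14 m/s.
Vertical motion (up positive, ground at y = 0): 4.900 t² − (17.14) t − 58.9 = 0, so t = (17.14 + √(17.14² + 2·9.80·58.9)) / 9.80 = (17.14 + 38.06) / 9.80 = 5.633 s.
At impact: v_y = v_y0 − g t = −38.06 m/s; vₓ = 41.39 m/s.
Angle below horizontal: arctan(|v_y|/vₓ) = arctan(38.06/41.39) = 42.60°.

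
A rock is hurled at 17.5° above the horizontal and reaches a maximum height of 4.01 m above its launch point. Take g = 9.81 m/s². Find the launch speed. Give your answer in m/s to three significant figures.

At the peak v_y = 0, so v_y0 = √(2gH) = √(2 × 9.81 × 4.01) = 8.870 m/s.
v_y0 = v₀ sin θ ⇒ v₀ = 8.870 / sin 17.5° = 29.50 m/s.

29.5 m/s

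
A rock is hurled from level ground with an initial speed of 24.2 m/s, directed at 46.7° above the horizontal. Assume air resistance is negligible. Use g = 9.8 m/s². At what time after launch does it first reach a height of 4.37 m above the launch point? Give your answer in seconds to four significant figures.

Components: vₓ = 24.20 cos 46.7° = 16.60 m/s, v_y0 = 24.20 sin 46.7° = 17.61 m/s.
Require v_y0 t − ½ g t² = 4.37, i.e. 4.900 t² − 17.61 t + 4.37 = 0.
t = [17.61 ± √(17.61² − 2·9.80·4.37)] / 9.80 = (17.61 ± 14.98) / 9.80, so t = 0.2681 s or t = 3.326 s.
The first (ascending) time is 0.2681 s.

0.2681 s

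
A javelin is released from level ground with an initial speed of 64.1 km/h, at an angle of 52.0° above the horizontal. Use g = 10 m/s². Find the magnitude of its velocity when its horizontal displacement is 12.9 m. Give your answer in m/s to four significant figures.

Convert: 64.1 km/h = 64.1/3.6 = 17.81 m/s.
vₓ = 17.81 cos 52.0° = 10.96 m/s; v_y0 = 17.81 sin 52.0° = 14.03 m/s.
At x = 12.9 m, t = x/vₓ = 12.9/10.96 = 1.177 s.
Vertical velocity there: v_y = v_y0 − g t = 14.03 − 10.0 × 1.177 = 2.263 m/s.
Speed: √(vₓ² + v_y²) = √(10.96² + 2.263²) = 11.19 m/s.

11.19 m/s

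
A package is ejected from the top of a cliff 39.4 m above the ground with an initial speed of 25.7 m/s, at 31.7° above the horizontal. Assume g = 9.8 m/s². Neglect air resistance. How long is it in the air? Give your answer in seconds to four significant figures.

Components: vₓ = 25.70 cos 31.7° = 21.87 m/s, v_y0 = 25.70 sin 31.7° = 13.50 m/s.
Vertical motion (up positive, ground at y = 0): 4.900 t² − (13.50) t − 39.4 = 0, so t = (13.50 + √(13.50² + 2·9.80·39.4)) / 9.80 = (13.50 + 30.90) / 9.80 = 4.531 s.

4.531 s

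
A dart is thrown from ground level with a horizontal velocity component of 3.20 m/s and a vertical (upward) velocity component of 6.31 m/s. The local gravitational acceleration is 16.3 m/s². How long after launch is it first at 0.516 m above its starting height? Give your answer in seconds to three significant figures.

Require v_y0 t − ½ g t² = 0.516, i.e. 8.150 t² − 6.310 t + 0.516 = 0.
Quadratic formula: t = (6.310 ± √22.994) / 16.3 = (6.310 ± 4.795) / 16.3 → t = 0.09293 s or 0.6813 s.
The first (ascending) time is 0.09293 s.

0.0929 s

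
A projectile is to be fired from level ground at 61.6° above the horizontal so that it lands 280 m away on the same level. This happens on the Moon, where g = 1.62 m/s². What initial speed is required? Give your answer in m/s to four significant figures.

23.28 m/s

On level ground R = v₀² sin 2θ / g ⇒ v₀ = √(gR / sin 2θ).
v₀ = √(1.62 × 280 / sin 123.2°) = √(453.6 / 0.8368) = √542.09 = 23.28 m/s.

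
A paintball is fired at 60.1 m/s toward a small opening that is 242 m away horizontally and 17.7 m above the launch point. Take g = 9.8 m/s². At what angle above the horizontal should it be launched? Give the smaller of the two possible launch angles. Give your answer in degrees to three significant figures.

25.4°

Trajectory: y = x tanθ − g x² (1 + tan²θ)/(2v₀²). With x = 242, y = 17.7, v₀ = 60.1, g = 9.80:
79.45 tan²θ − 242 tanθ + (97.15) = 0.
tanθ = [242 ± √(242² − 4 × 79.45 × (97.15))] / (2 × 79.45) = (242 ± 166.4) / 158.9, giving tanθ = 0.4757 or 2.570.
θ = 25.44° or 68.74°; the smaller is 25.44°.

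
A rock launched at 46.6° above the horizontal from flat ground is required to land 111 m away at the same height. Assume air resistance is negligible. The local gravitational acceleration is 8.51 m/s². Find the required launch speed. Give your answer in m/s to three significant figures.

Level-ground range: R = v₀² sin(2θ)/g, so v₀ = √(gR / sin 2θ).
v₀ = √(8.51 × 111 / sin 93.20°) = √(944.6 / 0.9984) = √946.09 = 30.76 m/s.

30.8 m/s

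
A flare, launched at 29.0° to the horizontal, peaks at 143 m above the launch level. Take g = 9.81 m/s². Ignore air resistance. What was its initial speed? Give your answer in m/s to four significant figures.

At the peak v_y = 0, so v_y0 = √(2gH) = √(2 × 9.81 × 143) = 52.97 m/s.
v_y0 = v₀ sin θ ⇒ v₀ = 52.97 / sin 29.0° = 109.3 m/s.

109.3 m/s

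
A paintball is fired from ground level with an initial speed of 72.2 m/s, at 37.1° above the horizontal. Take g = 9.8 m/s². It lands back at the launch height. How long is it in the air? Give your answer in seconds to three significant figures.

Components: vₓ = 72.20 cos 37.1° = 57.59 m/s, v_y0 = 72.20 sin 37.1° = 43.55 m/s.
Landing at launch height ⇒ T = 2 v_y0 / g = 2 × 43.55 / 9.80 = 8.888 s.

8.89 s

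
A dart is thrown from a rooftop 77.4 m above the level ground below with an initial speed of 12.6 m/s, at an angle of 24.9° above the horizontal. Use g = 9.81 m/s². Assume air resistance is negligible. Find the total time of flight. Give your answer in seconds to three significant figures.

vₓ = 12.60 cos 24.9° = 11.43 m/s; v_y0 = 12.60 sin 24.9° = 5.305 m/s.
Vertical motion (up positive, ground at y = 0): 4.905 t² − (5.305) t − 77.4 = 0, so t = (5.305 + √(5.305² + 2·9.81·77.4)) / 9.81 = (5.305 + 39.33) / 9.81 = 4.550 s.

4.55 s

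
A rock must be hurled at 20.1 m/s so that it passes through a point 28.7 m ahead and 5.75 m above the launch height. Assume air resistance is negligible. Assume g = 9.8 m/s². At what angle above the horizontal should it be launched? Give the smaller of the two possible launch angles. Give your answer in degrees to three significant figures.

Trajectory: y = x tanθ − g x² (1 + tan²θ)/(2v₀²). With x = 28.7, y = 5.75, v₀ = 20.1, g = 9.80:
9.990 tan²θ − 28.7 tanθ + (15.74) = 0.
tanθ = [28.7 ± √(28.7² − 4 × 9.990 × (15.74))] / (2 × 9.990) = (28.7 ± 13.95) / 19.98, giving tanθ = 0.7380 or 2.135.
θ = 36.43° or 64.90°; the smaller is 36.43°.

36.4°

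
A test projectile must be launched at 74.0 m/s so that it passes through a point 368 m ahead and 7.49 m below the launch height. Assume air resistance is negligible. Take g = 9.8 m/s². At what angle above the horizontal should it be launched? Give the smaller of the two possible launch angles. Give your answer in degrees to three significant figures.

Trajectory: y = x tanθ − g x² (1 + tan²θ)/(2v₀²). With x = 368, y = −7.49, v₀ = 74.0, g = 9.80:
121.2 tan²θ − 368 tanθ + (113.7) = 0.
tanθ = [368 ± √(368² − 4 × 121.2 × (113.7))] / (2 × 121.2) = (368 ± 283.4) / 242.4, giving tanθ = 0.3491 or 2.688.
θ = 19.24° or 69.59°; the smaller is 19.24°.

19.2°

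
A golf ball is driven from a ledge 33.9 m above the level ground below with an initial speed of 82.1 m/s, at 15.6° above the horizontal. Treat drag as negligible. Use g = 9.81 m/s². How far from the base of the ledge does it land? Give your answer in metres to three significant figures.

vₓ = 82.10 cos 15.6° = 79.08 m/s; v_y0 = 82.10 sin 15.6° = 22.08 m/s.
With up positive and y = 0 at the ground: y(t) = 33.9 + (22.08) t − 4.905 t². Setting y = 0 and taking the positive root: t = [22.08 + √(22.08² + 2·9.81·33.9)] / 9.81 = (22.08 + 33.95) / 9.81 = 5.711 s.
Horizontal distance: R = vₓ t = 79.08 × 5.711 = 451.6 m.

452 m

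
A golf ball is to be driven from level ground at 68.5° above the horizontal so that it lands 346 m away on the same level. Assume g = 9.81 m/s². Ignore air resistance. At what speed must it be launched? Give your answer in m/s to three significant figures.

Level-ground range: R = v₀² sin(2θ)/g, so v₀ = √(gR / sin 2θ).
v₀ = √(9.81 × 346 / sin 137.0°) = √(3394 / 0.6820) = √4976.9 = 70.55 m/s.

70.5 m/s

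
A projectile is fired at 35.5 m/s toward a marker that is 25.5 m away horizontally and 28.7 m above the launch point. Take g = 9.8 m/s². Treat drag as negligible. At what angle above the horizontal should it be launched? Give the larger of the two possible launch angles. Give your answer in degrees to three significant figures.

Trajectory: y = x tanθ − g x² (1 + tan²θ)/(2v₀²). With x = 25.5, y = 28.7, v₀ = 35.5, g = 9.80:
2.528 tan²θ − 25.5 tanθ + (31.23) = 0.
tanθ = [25.5 ± √(25.5² − 4 × 2.528 × (31.23))] / (2 × 2.528) = (25.5 ± 18.29) / 5.056, giving tanθ = 1.426 or 8.660.
θ = 54.97° or 83.41°; the larger is 83.41°.

83.4°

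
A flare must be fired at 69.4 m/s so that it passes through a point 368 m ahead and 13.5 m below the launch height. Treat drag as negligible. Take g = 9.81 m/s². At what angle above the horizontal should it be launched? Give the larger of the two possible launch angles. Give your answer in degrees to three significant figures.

66.2°

Trajectory: y = x tanθ − g x² (1 + tan²θ)/(2v₀²). With x = 368, y = −13.5, v₀ = 69.4, g = 9.81:
137.9 tan²θ − 368 tanθ + (124.4) = 0.
tanθ = [368 ± √(368² − 4 × 137.9 × (124.4))] / (2 × 137.9) = (368 ± 258.4) / 275.8, giving tanθ = 0.3972 or 2.271.
θ = 21.66° or 66.24°; the larger is 66.24°.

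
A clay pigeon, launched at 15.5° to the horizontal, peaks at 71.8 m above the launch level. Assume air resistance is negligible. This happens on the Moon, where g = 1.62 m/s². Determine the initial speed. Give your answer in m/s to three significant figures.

57.1 m/s

At the peak v_y = 0, so v_y0 = √(2gH) = √(2 × 1.62 × 71.8) = 15.25 m/s.
v_y0 = v₀ sin θ ⇒ v₀ = 15.25 / sin 15.5° = 57.07 m/s.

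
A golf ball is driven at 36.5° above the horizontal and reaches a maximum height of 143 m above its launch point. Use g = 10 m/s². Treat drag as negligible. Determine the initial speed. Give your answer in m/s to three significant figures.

At the peak v_y = 0, so v_y0 = √(2gH) = √(2 × 10.0 × 143) = 53.48 m/s.
v_y0 = v₀ sin θ ⇒ v₀ = 53.48 / sin 36.5° = 89.91 m/s.

89.9 m/s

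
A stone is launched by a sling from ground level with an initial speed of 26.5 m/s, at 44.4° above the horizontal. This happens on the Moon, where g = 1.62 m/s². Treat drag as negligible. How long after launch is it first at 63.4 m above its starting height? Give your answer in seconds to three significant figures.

4.18 s

vₓ = 26.50 cos 44.4° = 18.93 m/s; v_y0 = 26.50 sin 44.4° = 18.54 m/s.
Require v_y0 t − ½ g t² = 63.4, i.e. 0.8100 t² − 18.54 t + 63.4 = 0.
t = [18.54 ± √(18.54² − 2·1.62·63.4)] / 1.62 = (18.54 ± 11.76) / 1.62, so t = 4.184 s or t = 18.71 s.
The first (ascending) time is 4.184 s.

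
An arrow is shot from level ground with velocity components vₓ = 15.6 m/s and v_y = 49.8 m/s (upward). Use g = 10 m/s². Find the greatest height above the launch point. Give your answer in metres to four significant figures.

Peak height H = v_y0² / (2g) = 2480.0 / 20.00 = 124.0 m.

124.0 m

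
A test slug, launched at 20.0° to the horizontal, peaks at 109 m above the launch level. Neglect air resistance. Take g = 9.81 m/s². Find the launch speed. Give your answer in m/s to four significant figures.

135.2 m/s

At the peak v_y = 0, so v_y0 = √(2gH) = √(2 × 9.81 × 109) = 46.24 m/s.
v_y0 = v₀ sin θ ⇒ v₀ = 46.24 / sin 20.0° = 135.2 m/s.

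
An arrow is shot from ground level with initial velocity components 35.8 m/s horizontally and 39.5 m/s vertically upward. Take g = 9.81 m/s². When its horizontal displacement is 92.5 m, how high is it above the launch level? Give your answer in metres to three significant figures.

69.3 m

x = vₓ t ⇒ t = 92.5/35.80 = 2.584 s.
Height: y = v_y0 t − ½ g t² = 39.50 × 2.584 − 4.905 × 2.584² = 102.1 − 32.75 = 69.31 m.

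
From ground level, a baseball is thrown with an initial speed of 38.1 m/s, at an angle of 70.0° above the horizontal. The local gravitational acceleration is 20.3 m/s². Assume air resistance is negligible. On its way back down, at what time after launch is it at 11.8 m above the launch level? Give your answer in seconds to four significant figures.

3.159 s

vₓ = 38.10 cos 70.0° = 13.03 m/s; v_y0 = 38.10 sin 70.0° = 35.80 m/s.
Require v_y0 t − ½ g t² = 11.8, i.e. 10.15 t² − 35.80 t + 11.8 = 0.
t = [35.80 ± √(35.80² − 2·20.3·11.8)] / 20.3 = (35.80 ± 28.33) / 20.3, so t = 0.3680 s or t = 3.159 s.
The descending-branch root is 3.159 s.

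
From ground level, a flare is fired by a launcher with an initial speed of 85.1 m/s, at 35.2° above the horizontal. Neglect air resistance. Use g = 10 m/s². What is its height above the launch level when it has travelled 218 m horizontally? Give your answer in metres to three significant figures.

vₓ = 85.10 cos 35.2° = 69.54 m/s; v_y0 = 85.10 sin 35.2° = 49.05 m/s.
Time to reach x = 218 m: t = x/vₓ = 218/69.54 = 3.135 s.
Height: y = v_y0 t − ½ g t² = 49.05 × 3.135 − 5.000 × 3.135² = 153.8 − 49.14 = 104.6 m.

105 m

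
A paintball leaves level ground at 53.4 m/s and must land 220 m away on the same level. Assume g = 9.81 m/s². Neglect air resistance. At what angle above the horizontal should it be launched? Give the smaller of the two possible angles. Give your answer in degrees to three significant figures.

24.6°

R = v₀² sin 2θ / g gives sin 2θ = gR/v₀² = 9.81·220/53.4² = 0.7568.
2θ = 49.19° or 180° − 49.19° = 130.8°, so θ = 24.59° or 65.41°.
The smaller angle is 24.59°.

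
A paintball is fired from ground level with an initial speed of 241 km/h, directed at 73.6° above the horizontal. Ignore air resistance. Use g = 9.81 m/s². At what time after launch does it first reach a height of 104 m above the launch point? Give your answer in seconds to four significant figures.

Convert: 241 km/h = 241/3.6 = 66.94 m/s.
Horizontal component vₓ = 66.94 cos 73.6° = 18.90 m/s; vertical v_y0 = 66.94 sin 73.6° = 64.22 m/s.
Height y(t) = 64.22 t − 4.905 t² = 104 gives 4.905 t² − 64.22 t + 104 = 0.
Quadratic formula: t = (64.22 ± √2083.8) / 9.81 = (64.22 ± 45.65) / 9.81 → t = 1.893 s or 11.20 s.
The first (ascending) time is 1.893 s.

1.893 s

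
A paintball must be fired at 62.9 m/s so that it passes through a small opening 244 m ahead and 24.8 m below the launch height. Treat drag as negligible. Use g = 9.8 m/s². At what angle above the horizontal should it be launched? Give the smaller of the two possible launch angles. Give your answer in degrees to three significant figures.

Trajectory: y = x tanθ − g x² (1 + tan²θ)/(2v₀²). With x = 244, y = −24.8, v₀ = 62.9, g = 9.80:
73.74 tan²θ − 244 tanθ + (48.94) = 0.
tanθ = [244 ± √(244² − 4 × 73.74 × (48.94))] / (2 × 73.74) = (244 ± 212.4) / 147.5, giving tanθ = 0.2145 or 3.095.
θ = 12.10° or 72.09°; the smaller is 12.10°.

12.1°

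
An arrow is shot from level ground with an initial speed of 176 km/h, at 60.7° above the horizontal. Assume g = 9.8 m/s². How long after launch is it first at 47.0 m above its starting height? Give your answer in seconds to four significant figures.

1.295 s

Convert: 176 km/h = 176/3.6 = 48.89 m/s.
Components: vₓ = 48.89 cos 60.7° = 23.93 m/s, v_y0 = 48.89 sin 60.7° = 42.63 m/s.
Set y = v_y0 t − ½ g t² = 47.0: 4.900 t² − 42.63 t + 47.0 = 0.
Quadratic formula: t = (42.63 ± √896.50) / 9.80 = (42.63 ± 29.94) / 9.80 → t = 1.295 s or 7.406 s.
The first (ascending) time is 1.295 s.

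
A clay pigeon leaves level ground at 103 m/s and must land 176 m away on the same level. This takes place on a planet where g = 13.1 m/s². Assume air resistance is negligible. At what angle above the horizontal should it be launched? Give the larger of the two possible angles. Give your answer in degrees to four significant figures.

R = v₀² sin 2θ / g gives sin 2θ = gR/v₀² = 13.1·176/103² = 0.2173.
2θ = 12.55° or 180° − 12.55° = 167.4°, so θ = 6.276° or 83.72°.
The larger angle is 83.72°.

83.72°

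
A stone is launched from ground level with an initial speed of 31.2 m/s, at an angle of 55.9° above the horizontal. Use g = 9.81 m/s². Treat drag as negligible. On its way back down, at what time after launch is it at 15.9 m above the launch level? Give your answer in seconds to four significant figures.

4.556 s

Resolve: vₓ = 31.20 cos 55.9° = 17.49 m/s and v_y0 = 31.20 sin 55.9° = 25.84 m/s.
Height y(t) = 25.84 t − 4.905 t² = 15.9 gives 4.905 t² − 25.84 t + 15.9 = 0.
Quadratic formula: t = (25.84 ± √355.51) / 9.81 = (25.84 ± 18.86) / 9.81 → t = 0.7116 s or 4.556 s.
The descending-branch root is 4.556 s.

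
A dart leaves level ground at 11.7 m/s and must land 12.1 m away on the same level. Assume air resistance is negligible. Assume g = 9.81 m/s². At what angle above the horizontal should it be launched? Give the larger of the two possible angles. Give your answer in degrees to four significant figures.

From R = (v₀²/g) sin 2θ: sin 2θ = 9.81 × 12.1 / 136.89 = 0.8671.
2θ = 60.13° or 180° − 60.13° = 119.9°, so θ = 30.06° or 59.94°.
The larger angle is 59.94°.

59.94°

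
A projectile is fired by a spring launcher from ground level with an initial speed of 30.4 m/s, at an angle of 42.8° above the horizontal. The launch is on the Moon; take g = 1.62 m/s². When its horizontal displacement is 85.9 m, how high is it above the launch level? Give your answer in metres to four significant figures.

Horizontal component vₓ = 30.40 cos 42.8° = 22.31 m/s; vertical v_y0 = 30.40 sin 42.8° = 20.66 m/s.
Time to reach x = 85.9 m: t = x/vₓ = 85.9/22.31 = 3.851 s.
Height: y = v_y0 t − ½ g t² = 20.66 × 3.851 − 0.8100 × 3.851² = 79.54 − 12.01 = 67.53 m.

67.53 m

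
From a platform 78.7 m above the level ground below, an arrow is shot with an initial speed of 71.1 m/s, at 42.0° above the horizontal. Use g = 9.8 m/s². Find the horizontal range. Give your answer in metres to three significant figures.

589 m

Horizontal component vₓ = 71.10 cos 42.0° = 52.84 m/s; vertical v_y0 = 71.10 sin 42.0° = 47.58 m/s.
Vertical motion (up positive, ground at y = 0): 4.900 t² − (47.58) t − 78.7 = 0, so t = (47.58 + √(47.58² + 2·9.80·78.7)) / 9.80 = (47.58 + 61.69) / 9.80 = 11.15 s.
Horizontal distance: R = vₓ t = 52.84 × 11.15 = 589.1 m.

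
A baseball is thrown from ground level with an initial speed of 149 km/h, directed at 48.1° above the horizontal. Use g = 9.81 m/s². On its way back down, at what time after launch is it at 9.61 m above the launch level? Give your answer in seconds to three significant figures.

Convert: 149 km/h = 149/3.6 = 41.39 m/s.
vₓ = 41.39 cos 48.1° = 27.64 m/s; v_y0 = 41.39 sin 48.1° = 30.81 m/s.
Set y = v_y0 t − ½ g t² = 9.61: 4.905 t² − 30.81 t + 9.61 = 0.
Quadratic formula: t = (30.81 ± √760.48) / 9.81 = (30.81 ± 27.58) / 9.81 → t = 0.3292 s or 5.951 s.
The descending-branch root is 5.951 s.

5.95 s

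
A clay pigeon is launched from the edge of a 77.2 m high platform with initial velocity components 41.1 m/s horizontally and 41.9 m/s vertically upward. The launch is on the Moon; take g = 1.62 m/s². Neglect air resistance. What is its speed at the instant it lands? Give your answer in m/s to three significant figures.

Vertical motion (up positive, ground at y = 0): 0.8100 t² − (41.90) t − 77.2 = 0, so t = (41.90 + √(41.90² + 2·1.62·77.2)) / 1.62 = (41.90 + 44.79) / 1.62 = 53.51 s.
Vertical velocity at impact: v_y = v_y0 − g t = 41.90 − 1.62 × 53.51 = −44.79 m/s.
Speed: |v| = √(vₓ² + v_y²) = √(41.10² + 44.79²) = 60.79 m/s.

60.8 m/s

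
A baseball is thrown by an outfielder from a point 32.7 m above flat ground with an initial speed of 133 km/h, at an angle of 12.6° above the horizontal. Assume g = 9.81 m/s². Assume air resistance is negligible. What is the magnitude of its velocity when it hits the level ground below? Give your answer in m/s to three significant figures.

44.8 m/s

Convert: 133 km/h = 133/3.6 = 36.94 m/s.
Resolve: vₓ = 36.94 cos 12.6° = 36.05 m/s and v_y0 = 36.94 sin 12.6° = 8.059 m/s.
The projectile lands when y = 32.7 + (8.059) t − ½·9.81·t² = 0. Positive root: t = (8.059 + √(8.059² + 2·9.81·32.7)) / 9.81 = (8.059 + 26.58) / 9.81 = 3.531 s.
Vertical velocity at impact: v_y = v_y0 − g t = 8.059 − 9.81 × 3.531 = −26.58 m/s.
Speed: |v| = √(vₓ² + v_y²) = √(36.05² + 26.58²) = 44.79 m/s.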